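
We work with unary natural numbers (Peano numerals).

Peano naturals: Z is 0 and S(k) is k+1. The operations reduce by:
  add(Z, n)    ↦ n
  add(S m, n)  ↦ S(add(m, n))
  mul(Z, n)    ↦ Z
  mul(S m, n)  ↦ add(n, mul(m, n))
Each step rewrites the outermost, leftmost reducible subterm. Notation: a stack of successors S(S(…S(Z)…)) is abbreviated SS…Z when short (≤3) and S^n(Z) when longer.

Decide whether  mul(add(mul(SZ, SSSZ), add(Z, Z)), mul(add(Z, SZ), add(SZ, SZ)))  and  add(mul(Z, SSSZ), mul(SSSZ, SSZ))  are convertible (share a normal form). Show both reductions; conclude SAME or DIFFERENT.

Answer: SAME — A ⇓ S^6(Z), B ⇓ S^6(Z)

Working:
Term A:
  start: mul(add(mul(SZ, SSSZ), add(Z, Z)), mul(add(Z, SZ), add(SZ, SZ)))
  [1] mul(add(add(SSSZ, mul(Z, SSSZ)), add(Z, Z)), mul(add(Z, SZ), add(SZ, SZ)))
  [2] mul(add(S(add(SSZ, mul(Z, SSSZ))), add(Z, Z)), mul(add(Z, SZ), add(SZ, SZ)))
  [3] mul(S(add(add(SSZ, mul(Z, SSSZ)), add(Z, Z))), mul(add(Z, SZ), add(SZ, SZ)))
  [4] add(mul(add(Z, SZ), add(SZ, SZ)), mul(add(add(SSZ, mul(Z, SSSZ)), add(Z, Z)), mul(add(Z, SZ), add(SZ, SZ))))
  [5] add(mul(SZ, add(SZ, SZ)), mul(add(add(SSZ, mul(Z, SSSZ)), add(Z, Z)), mul(add(Z, SZ), add(SZ, SZ))))
  [6] add(add(add(SZ, SZ), mul(Z, add(SZ, SZ))), mul(add(add(SSZ, mul(Z, SSSZ)), add(Z, Z)), mul(add(Z, SZ), add(SZ, SZ))))
  [7] add(add(S(add(Z, SZ)), mul(Z, add(SZ, SZ))), mul(add(add(SSZ, mul(Z, SSSZ)), add(Z, Z)), mul(add(Z, SZ), add(SZ, SZ))))
  [8] add(S(add(add(Z, SZ), mul(Z, add(SZ, SZ)))), mul(add(add(SSZ, mul(Z, SSSZ)), add(Z, Z)), mul(add(Z, SZ), add(SZ, SZ))))
  [9] S(add(add(add(Z, SZ), mul(Z, add(SZ, SZ))), mul(add(add(SSZ, mul(Z, SSSZ)), add(Z, Z)), mul(add(Z, SZ), add(SZ, SZ)))))
  [10] S(add(add(SZ, mul(Z, add(SZ, SZ))), mul(add(add(SSZ, mul(Z, SSSZ)), add(Z, Z)), mul(add(Z, SZ), add(SZ, SZ)))))
  [11] S(add(S(add(Z, mul(Z, add(SZ, SZ)))), mul(add(add(SSZ, mul(Z, SSSZ)), add(Z, Z)), mul(add(Z, SZ), add(SZ, SZ)))))
  [12] S(S(add(add(Z, mul(Z, add(SZ, SZ))), mul(add(add(SSZ, mul(Z, SSSZ)), add(Z, Z)), mul(add(Z, SZ), add(SZ, SZ))))))
  [13] S(S(add(mul(Z, add(SZ, SZ)), mul(add(add(SSZ, mul(Z, SSSZ)), add(Z, Z)), mul(add(Z, SZ), add(SZ, SZ))))))
  [14] S(S(add(Z, mul(add(add(SSZ, mul(Z, SSSZ)), add(Z, Z)), mul(add(Z, SZ), add(SZ, SZ))))))
  [15] S(S(mul(add(add(SSZ, mul(Z, SSSZ)), add(Z, Z)), mul(add(Z, SZ), add(SZ, SZ)))))
  [16] S(S(mul(add(S(add(SZ, mul(Z, SSSZ))), add(Z, Z)), mul(add(Z, SZ), add(SZ, SZ)))))
  [17] S(S(mul(S(add(add(SZ, mul(Z, SSSZ)), add(Z, Z))), mul(add(Z, SZ), add(SZ, SZ)))))
  [18] S(S(add(mul(add(Z, SZ), add(SZ, SZ)), mul(add(add(SZ, mul(Z, SSSZ)), add(Z, Z)), mul(add(Z, SZ), add(SZ, SZ))))))
  [19] S(S(add(mul(SZ, add(SZ, SZ)), mul(add(add(SZ, mul(Z, SSSZ)), add(Z, Z)), mul(add(Z, SZ), add(SZ, SZ))))))
  [20] S(S(add(add(add(SZ, SZ), mul(Z, add(SZ, SZ))), mul(add(add(SZ, mul(Z, SSSZ)), add(Z, Z)), mul(add(Z, SZ), add(SZ, SZ))))))
  [21] S(S(add(add(S(add(Z, SZ)), mul(Z, add(SZ, SZ))), mul(add(add(SZ, mul(Z, SSSZ)), add(Z, Z)), mul(add(Z, SZ), add(SZ, SZ))))))
  [22] S(S(add(S(add(add(Z, SZ), mul(Z, add(SZ, SZ)))), mul(add(add(SZ, mul(Z, SSSZ)), add(Z, Z)), mul(add(Z, SZ), add(SZ, SZ))))))
  [23] S(S(S(add(add(add(Z, SZ), mul(Z, add(SZ, SZ))), mul(add(add(SZ, mul(Z, SSSZ)), add(Z, Z)), mul(add(Z, SZ), add(SZ, SZ)))))))
  [24] S(S(S(add(add(SZ, mul(Z, add(SZ, SZ))), mul(add(add(SZ, mul(Z, SSSZ)), add(Z, Z)), mul(add(Z, SZ), add(SZ, SZ)))))))
  [25] S(S(S(add(S(add(Z, mul(Z, add(SZ, SZ)))), mul(add(add(SZ, mul(Z, SSSZ)), add(Z, Z)), mul(add(Z, SZ), add(SZ, SZ)))))))
  [26] S(S(S(S(add(add(Z, mul(Z, add(SZ, SZ))), mul(add(add(SZ, mul(Z, SSSZ)), add(Z, Z)), mul(add(Z, SZ), add(SZ, SZ))))))))
  [27] S(S(S(S(add(mul(Z, add(SZ, SZ)), mul(add(add(SZ, mul(Z, SSSZ)), add(Z, Z)), mul(add(Z, SZ), add(SZ, SZ))))))))
  [28] S(S(S(S(add(Z, mul(add(add(SZ, mul(Z, SSSZ)), add(Z, Z)), mul(add(Z, SZ), add(SZ, SZ))))))))
  [29] S(S(S(S(mul(add(add(SZ, mul(Z, SSSZ)), add(Z, Z)), mul(add(Z, SZ), add(SZ, SZ)))))))
  [30] S(S(S(S(mul(add(S(add(Z, mul(Z, SSSZ))), add(Z, Z)), mul(add(Z, SZ), add(SZ, SZ)))))))
  [31] S(S(S(S(mul(S(add(add(Z, mul(Z, SSSZ)), add(Z, Z))), mul(add(Z, SZ), add(SZ, SZ)))))))
  [32] S(S(S(S(add(mul(add(Z, SZ), add(SZ, SZ)), mul(add(add(Z, mul(Z, SSSZ)), add(Z, Z)), mul(add(Z, SZ), add(SZ, SZ))))))))
  [33] S(S(S(S(add(mul(SZ, add(SZ, SZ)), mul(add(add(Z, mul(Z, SSSZ)), add(Z, Z)), mul(add(Z, SZ), add(SZ, SZ))))))))
  [34] S(S(S(S(add(add(add(SZ, SZ), mul(Z, add(SZ, SZ))), mul(add(add(Z, mul(Z, SSSZ)), add(Z, Z)), mul(add(Z, SZ), add(SZ, SZ))))))))
  [35] S(S(S(S(add(add(S(add(Z, SZ)), mul(Z, add(SZ, SZ))), mul(add(add(Z, mul(Z, SSSZ)), add(Z, Z)), mul(add(Z, SZ), add(SZ, SZ))))))))
  [36] S(S(S(S(add(S(add(add(Z, SZ), mul(Z, add(SZ, SZ)))), mul(add(add(Z, mul(Z, SSSZ)), add(Z, Z)), mul(add(Z, SZ), add(SZ, SZ))))))))
  [37] S(S(S(S(S(add(add(add(Z, SZ), mul(Z, add(SZ, SZ))), mul(add(add(Z, mul(Z, SSSZ)), add(Z, Z)), mul(add(Z, SZ), add(SZ, SZ)))))))))
  [38] S(S(S(S(S(add(add(SZ, mul(Z, add(SZ, SZ))), mul(add(add(Z, mul(Z, SSSZ)), add(Z, Z)), mul(add(Z, SZ), add(SZ, SZ)))))))))
  [39] S(S(S(S(S(add(S(add(Z, mul(Z, add(SZ, SZ)))), mul(add(add(Z, mul(Z, SSSZ)), add(Z, Z)), mul(add(Z, SZ), add(SZ, SZ)))))))))
  [40] S(S(S(S(S(S(add(add(Z, mul(Z, add(SZ, SZ))), mul(add(add(Z, mul(Z, SSSZ)), add(Z, Z)), mul(add(Z, SZ), add(SZ, SZ))))))))))
  [41] S(S(S(S(S(S(add(mul(Z, add(SZ, SZ)), mul(add(add(Z, mul(Z, SSSZ)), add(Z, Z)), mul(add(Z, SZ), add(SZ, SZ))))))))))
  [42] S(S(S(S(S(S(add(Z, mul(add(add(Z, mul(Z, SSSZ)), add(Z, Z)), mul(add(Z, SZ), add(SZ, SZ))))))))))
  [43] S(S(S(S(S(S(mul(add(add(Z, mul(Z, SSSZ)), add(Z, Z)), mul(add(Z, SZ), add(SZ, SZ)))))))))
  [44] S(S(S(S(S(S(mul(add(mul(Z, SSSZ), add(Z, Z)), mul(add(Z, SZ), add(SZ, SZ)))))))))
  [45] S(S(S(S(S(S(mul(add(Z, add(Z, Z)), mul(add(Z, SZ), add(SZ, SZ)))))))))
  [46] S(S(S(S(S(S(mul(add(Z, Z), mul(add(Z, SZ), add(SZ, SZ)))))))))
  [47] S(S(S(S(S(S(mul(Z, mul(add(Z, SZ), add(SZ, SZ)))))))))
  [48] S^6(Z)

Term B:
  start: add(mul(Z, SSSZ), mul(SSSZ, SSZ))
  [1] add(Z, mul(SSSZ, SSZ))
  [2] mul(SSSZ, SSZ)
  [3] add(SSZ, mul(SSZ, SSZ))
  [4] S(add(SZ, mul(SSZ, SSZ)))
  [5] S(S(add(Z, mul(SSZ, SSZ))))
  [6] S(S(mul(SSZ, SSZ)))
  [7] S(S(add(SSZ, mul(SZ, SSZ))))
  [8] S(S(S(add(SZ, mul(SZ, SSZ)))))
  [9] S(S(S(S(add(Z, mul(SZ, SSZ))))))
  [10] S(S(S(S(mul(SZ, SSZ)))))
  [11] S(S(S(S(add(SSZ, mul(Z, SSZ))))))
  [12] S(S(S(S(S(add(SZ, mul(Z, SSZ)))))))
  [13] S(S(S(S(S(S(add(Z, mul(Z, SSZ))))))))
  [14] S(S(S(S(S(S(mul(Z, SSZ)))))))
  [15] S^6(Z)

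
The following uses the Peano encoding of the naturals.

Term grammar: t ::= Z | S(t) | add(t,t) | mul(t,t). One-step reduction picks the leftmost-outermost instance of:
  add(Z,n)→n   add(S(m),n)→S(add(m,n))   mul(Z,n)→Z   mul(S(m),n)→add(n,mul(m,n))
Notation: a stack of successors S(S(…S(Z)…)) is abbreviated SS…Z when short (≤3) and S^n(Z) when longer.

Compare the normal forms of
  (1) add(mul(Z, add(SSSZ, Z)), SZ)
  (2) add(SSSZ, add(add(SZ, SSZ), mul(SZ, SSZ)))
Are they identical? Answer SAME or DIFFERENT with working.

Answer: DIFFERENT — A ⇓ SZ, B ⇓ S^8(Z)

Derivation:
Term A:
  start: add(mul(Z, add(SSSZ, Z)), SZ)
  step 1: add(Z, SZ)
  step 2: SZ

Term B:
  start: add(SSSZ, add(add(SZ, SSZ), mul(SZ, SSZ)))
  step 1: S(add(SSZ, add(add(SZ, SSZ), mul(SZ, SSZ))))
  step 2: S(S(add(SZ, add(add(SZ, SSZ), mul(SZ, SSZ)))))
  step 3: S(S(S(add(Z, add(add(SZ, SSZ), mul(SZ, SSZ))))))
  step 4: S(S(S(add(add(SZ, SSZ), mul(SZ, SSZ)))))
  step 5: S(S(S(add(S(add(Z, SSZ)), mul(SZ, SSZ)))))
  step 6: S(S(S(S(add(add(Z, SSZ), mul(SZ, SSZ))))))
  step 7: S(S(S(S(add(SSZ, mul(SZ, SSZ))))))
  step 8: S(S(S(S(S(add(SZ, mul(SZ, SSZ)))))))
  step 9: S(S(S(S(S(S(add(Z, mul(SZ, SSZ))))))))
  step 10: S(S(S(S(S(S(mul(SZ, SSZ)))))))
  step 11: S(S(S(S(S(S(add(SSZ, mul(Z, SSZ))))))))
  step 12: S(S(S(S(S(S(S(add(SZ, mul(Z, SSZ)))))))))
  step 13: S(S(S(S(S(S(S(S(add(Z, mul(Z, SSZ))))))))))
  step 14: S(S(S(S(S(S(S(S(mul(Z, SSZ)))))))))
  step 15: S^8(Z)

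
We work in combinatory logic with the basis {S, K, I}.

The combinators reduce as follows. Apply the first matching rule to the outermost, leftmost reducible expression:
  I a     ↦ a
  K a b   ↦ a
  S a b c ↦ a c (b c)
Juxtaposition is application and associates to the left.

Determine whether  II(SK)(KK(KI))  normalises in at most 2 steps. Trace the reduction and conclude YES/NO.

Answer: NO — after 2 steps the term is SK(KK(KI)), not yet normal

Derivation:
  start: II(SK)(KK(KI))
  →1  I(SK)(KK(KI))
  →2  SK(KK(KI))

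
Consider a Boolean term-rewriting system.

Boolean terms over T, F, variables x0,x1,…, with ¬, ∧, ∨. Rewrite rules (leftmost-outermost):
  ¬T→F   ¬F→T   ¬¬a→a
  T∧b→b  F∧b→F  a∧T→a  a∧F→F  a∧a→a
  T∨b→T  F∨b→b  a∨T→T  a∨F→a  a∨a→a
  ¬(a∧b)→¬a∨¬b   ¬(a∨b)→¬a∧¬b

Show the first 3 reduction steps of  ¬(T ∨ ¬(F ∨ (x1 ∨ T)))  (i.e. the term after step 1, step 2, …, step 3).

  start: ¬(T ∨ ¬(F ∨ (x1 ∨ T)))
  [1] ¬T ∧ ¬¬(F ∨ (x1 ∨ T))
  [2] F ∧ ¬¬(F ∨ (x1 ∨ T))
  [3] F

Answer: after 3 steps: F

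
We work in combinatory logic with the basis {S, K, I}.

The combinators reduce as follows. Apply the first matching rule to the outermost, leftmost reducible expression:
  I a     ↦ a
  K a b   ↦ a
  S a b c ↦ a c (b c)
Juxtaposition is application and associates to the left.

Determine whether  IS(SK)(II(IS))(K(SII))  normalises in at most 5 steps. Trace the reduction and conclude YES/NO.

Answer: NO — after 5 steps the term is I(IS)(K(SII)), not yet normal

Working:
  start: IS(SK)(II(IS))(K(SII))
  →1  S(SK)(II(IS))(K(SII))
  →2  SK(K(SII))(II(IS)(K(SII)))
  →3  K(II(IS)(K(SII)))(K(SII)(II(IS)(K(SII))))
  →4  II(IS)(K(SII))
  →5  I(IS)(K(SII))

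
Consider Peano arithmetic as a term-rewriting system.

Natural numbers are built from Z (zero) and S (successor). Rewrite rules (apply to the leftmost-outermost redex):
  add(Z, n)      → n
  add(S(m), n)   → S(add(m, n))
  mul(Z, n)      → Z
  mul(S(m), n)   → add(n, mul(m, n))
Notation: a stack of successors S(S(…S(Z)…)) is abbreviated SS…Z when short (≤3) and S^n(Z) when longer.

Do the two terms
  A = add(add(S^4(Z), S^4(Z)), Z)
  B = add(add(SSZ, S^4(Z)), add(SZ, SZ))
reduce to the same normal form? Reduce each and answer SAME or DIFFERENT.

Term A:
  start: add(add(S^4(Z), S^4(Z)), Z)
  [1] add(S(add(SSSZ, S^4(Z))), Z)
  [2] S(add(add(SSSZ, S^4(Z)), Z))
  [3] S(add(S(add(SSZ, S^4(Z))), Z))
  [4] S(S(add(add(SSZ, S^4(Z)), Z)))
  [5] S(S(add(S(add(SZ, S^4(Z))), Z)))
  [6] S(S(S(add(add(SZ, S^4(Z)), Z))))
  [7] S(S(S(add(S(add(Z, S^4(Z))), Z))))
  [8] S(S(S(S(add(add(Z, S^4(Z)), Z)))))
  [9] S(S(S(S(add(S^4(Z), Z)))))
  [10] S(S(S(S(S(add(SSSZ, Z))))))
  [11] S(S(S(S(S(S(add(SSZ, Z)))))))
  [12] S(S(S(S(S(S(S(add(SZ, Z))))))))
  [13] S(S(S(S(S(S(S(S(add(Z, Z)))))))))
  [14] S^8(Z)

Term B:
  start: add(add(SSZ, S^4(Z)), add(SZ, SZ))
  [1] add(S(add(SZ, S^4(Z))), add(SZ, SZ))
  [2] S(add(add(SZ, S^4(Z)), add(SZ, SZ)))
  [3] S(add(S(add(Z, S^4(Z))), add(SZ, SZ)))
  [4] S(S(add(add(Z, S^4(Z)), add(SZ, SZ))))
  [5] S(S(add(S^4(Z), add(SZ, SZ))))
  [6] S(S(S(add(SSSZ, add(SZ, SZ)))))
  [7] S(S(S(S(add(SSZ, add(SZ, SZ))))))
  [8] S(S(S(S(S(add(SZ, add(SZ, SZ)))))))
  [9] S(S(S(S(S(S(add(Z, add(SZ, SZ))))))))
  [10] S(S(S(S(S(S(add(SZ, SZ)))))))
  [11] S(S(S(S(S(S(S(add(Z, SZ))))))))
  [12] S^8(Z)

Answer: SAME — A ⇓ S^8(Z), B ⇓ S^8(Z)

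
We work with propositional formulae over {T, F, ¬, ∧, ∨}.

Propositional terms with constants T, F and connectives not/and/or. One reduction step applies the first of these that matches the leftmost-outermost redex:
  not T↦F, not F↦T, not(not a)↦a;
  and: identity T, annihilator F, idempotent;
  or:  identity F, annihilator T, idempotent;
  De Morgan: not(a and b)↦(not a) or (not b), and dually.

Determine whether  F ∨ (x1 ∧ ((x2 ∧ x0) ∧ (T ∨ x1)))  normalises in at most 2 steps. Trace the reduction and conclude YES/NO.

  start: F ∨ (x1 ∧ ((x2 ∧ x0) ∧ (T ∨ x1)))
  →1  x1 ∧ ((x2 ∧ x0) ∧ (T ∨ x1))
  →2  x1 ∧ ((x2 ∧ x0) ∧ T)

Answer: NO — after 2 steps the term is x1 ∧ ((x2 ∧ x0) ∧ T), not yet normal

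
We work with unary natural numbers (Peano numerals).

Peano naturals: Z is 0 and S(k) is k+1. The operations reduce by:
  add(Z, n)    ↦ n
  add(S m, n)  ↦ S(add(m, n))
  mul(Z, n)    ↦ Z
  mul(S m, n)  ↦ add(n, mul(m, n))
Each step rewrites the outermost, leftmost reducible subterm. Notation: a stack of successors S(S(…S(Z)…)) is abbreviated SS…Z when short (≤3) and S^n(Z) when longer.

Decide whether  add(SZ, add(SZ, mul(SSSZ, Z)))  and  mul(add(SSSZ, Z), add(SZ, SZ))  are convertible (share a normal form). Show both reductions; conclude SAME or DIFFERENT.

Term A:
  start: add(SZ, add(SZ, mul(SSSZ, Z)))
  →1  S(add(Z, add(SZ, mul(SSSZ, Z))))
  →2  S(add(SZ, mul(SSSZ, Z)))
  →3  S(S(add(Z, mul(SSSZ, Z))))
  →4  S(S(mul(SSSZ, Z)))
  →5  S(S(add(Z, mul(SSZ, Z))))
  →6  S(S(mul(SSZ, Z)))
  →7  S(S(add(Z, mul(SZ, Z))))
  →8  S(S(mul(SZ, Z)))
  →9  S(S(add(Z, mul(Z, Z))))
  →10  S(S(mul(Z, Z)))
  →11  SSZ

Term B:
  start: mul(add(SSSZ, Z), add(SZ, SZ))
  →1  mul(S(add(SSZ, Z)), add(SZ, SZ))
  →2  add(add(SZ, SZ), mul(add(SSZ, Z), add(SZ, SZ)))
  →3  add(S(add(Z, SZ)), mul(add(SSZ, Z), add(SZ, SZ)))
  →4  S(add(add(Z, SZ), mul(add(SSZ, Z), add(SZ, SZ))))
  →5  S(add(SZ, mul(add(SSZ, Z), add(SZ, SZ))))
  →6  S(S(add(Z, mul(add(SSZ, Z), add(SZ, SZ)))))
  →7  S(S(mul(add(SSZ, Z), add(SZ, SZ))))
  →8  S(S(mul(S(add(SZ, Z)), add(SZ, SZ))))
  →9  S(S(add(add(SZ, SZ), mul(add(SZ, Z), add(SZ, SZ)))))
  →10  S(S(add(S(add(Z, SZ)), mul(add(SZ, Z), add(SZ, SZ)))))
  →11  S(S(S(add(add(Z, SZ), mul(add(SZ, Z), add(SZ, SZ))))))
  →12  S(S(S(add(SZ, mul(add(SZ, Z), add(SZ, SZ))))))
  →13  S(S(S(S(add(Z, mul(add(SZ, Z), add(SZ, SZ)))))))
  →14  S(S(S(S(mul(add(SZ, Z), add(SZ, SZ))))))
  →15  S(S(S(S(mul(S(add(Z, Z)), add(SZ, SZ))))))
  →16  S(S(S(S(add(add(SZ, SZ), mul(add(Z, Z), add(SZ, SZ)))))))
  →17  S(S(S(S(add(S(add(Z, SZ)), mul(add(Z, Z), add(SZ, SZ)))))))
  →18  S(S(S(S(S(add(add(Z, SZ), mul(add(Z, Z), add(SZ, SZ))))))))
  →19  S(S(S(S(S(add(SZ, mul(add(Z, Z), add(SZ, SZ))))))))
  →20  S(S(S(S(S(S(add(Z, mul(add(Z, Z), add(SZ, SZ)))))))))
  →21  S(S(S(S(S(S(mul(add(Z, Z), add(SZ, SZ))))))))
  →22  S(S(S(S(S(S(mul(Z, add(SZ, SZ))))))))
  →23  S^6(Z)

Answer: DIFFERENT — A ⇓ SSZ, B ⇓ S^6(Z)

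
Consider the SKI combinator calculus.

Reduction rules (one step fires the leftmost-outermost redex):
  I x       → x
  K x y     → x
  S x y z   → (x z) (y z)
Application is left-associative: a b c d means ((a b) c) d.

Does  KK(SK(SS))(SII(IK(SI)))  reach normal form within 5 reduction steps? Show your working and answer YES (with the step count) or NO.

  start: KK(SK(SS))(SII(IK(SI)))
  step 1: K(SII(IK(SI)))
  step 2: K(I(IK(SI))(I(IK(SI))))
  step 3: K(IK(SI)(I(IK(SI))))
  step 4: K(K(SI)(I(IK(SI))))
  step 5: K(SI)

Answer: YES — reaches normal form K(SI) in 5 ≤ 5 steps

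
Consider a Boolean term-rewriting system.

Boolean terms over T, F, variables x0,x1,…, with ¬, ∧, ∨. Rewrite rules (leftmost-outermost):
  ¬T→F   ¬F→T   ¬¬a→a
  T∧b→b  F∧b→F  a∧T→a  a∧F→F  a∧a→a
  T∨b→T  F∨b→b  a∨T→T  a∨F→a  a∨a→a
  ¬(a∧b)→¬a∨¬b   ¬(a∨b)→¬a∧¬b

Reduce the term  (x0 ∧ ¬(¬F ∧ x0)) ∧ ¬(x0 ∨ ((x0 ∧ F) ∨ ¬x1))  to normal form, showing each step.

  start: (x0 ∧ ¬(¬F ∧ x0)) ∧ ¬(x0 ∨ ((x0 ∧ F) ∨ ¬x1))
  [1] (x0 ∧ (¬¬F ∨ ¬x0)) ∧ ¬(x0 ∨ ((x0 ∧ F) ∨ ¬x1))
  [2] (x0 ∧ (F ∨ ¬x0)) ∧ ¬(x0 ∨ ((x0 ∧ F) ∨ ¬x1))
  [3] (x0 ∧ ¬x0) ∧ ¬(x0 ∨ ((x0 ∧ F) ∨ ¬x1))
  [4] (x0 ∧ ¬x0) ∧ (¬x0 ∧ ¬((x0 ∧ F) ∨ ¬x1))
  [5] (x0 ∧ ¬x0) ∧ (¬x0 ∧ (¬(x0 ∧ F) ∧ ¬¬x1))
  [6] (x0 ∧ ¬x0) ∧ (¬x0 ∧ ((¬x0 ∨ ¬F) ∧ ¬¬x1))
  [7] (x0 ∧ ¬x0) ∧ (¬x0 ∧ ((¬x0 ∨ T) ∧ ¬¬x1))
  [8] (x0 ∧ ¬x0) ∧ (¬x0 ∧ (T ∧ ¬¬x1))
  [9] (x0 ∧ ¬x0) ∧ (¬x0 ∧ ¬¬x1)
  [10] (x0 ∧ ¬x0) ∧ (¬x0 ∧ x1)

Answer: normal form = (x0 ∧ ¬x0) ∧ (¬x0 ∧ x1)  (in 10 steps)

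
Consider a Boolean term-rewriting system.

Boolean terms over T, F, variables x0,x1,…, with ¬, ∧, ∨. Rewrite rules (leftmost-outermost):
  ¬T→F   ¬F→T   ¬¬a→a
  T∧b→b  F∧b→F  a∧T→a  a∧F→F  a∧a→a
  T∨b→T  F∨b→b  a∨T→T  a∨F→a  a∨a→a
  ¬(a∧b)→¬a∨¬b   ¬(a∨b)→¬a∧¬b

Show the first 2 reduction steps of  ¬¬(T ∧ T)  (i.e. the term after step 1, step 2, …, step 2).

  start: ¬¬(T ∧ T)
  step 1: T ∧ T
  step 2: T

Answer: after 2 steps: T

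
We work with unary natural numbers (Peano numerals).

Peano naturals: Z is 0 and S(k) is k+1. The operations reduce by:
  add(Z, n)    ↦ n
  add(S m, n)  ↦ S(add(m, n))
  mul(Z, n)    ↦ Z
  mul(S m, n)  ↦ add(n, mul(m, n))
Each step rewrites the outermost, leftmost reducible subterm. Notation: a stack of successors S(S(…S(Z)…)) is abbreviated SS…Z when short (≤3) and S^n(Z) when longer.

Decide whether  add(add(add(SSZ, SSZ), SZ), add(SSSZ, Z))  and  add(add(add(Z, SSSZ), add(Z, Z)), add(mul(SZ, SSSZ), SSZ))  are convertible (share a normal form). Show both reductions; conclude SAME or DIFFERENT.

Answer: SAME — A ⇓ S^8(Z), B ⇓ S^8(Z)

Reduction:
Term A:
  start: add(add(add(SSZ, SSZ), SZ), add(SSSZ, Z))
  step 1: add(add(S(add(SZ, SSZ)), SZ), add(SSSZ, Z))
  step 2: add(S(add(add(SZ, SSZ), SZ)), add(SSSZ, Z))
  step 3: S(add(add(add(SZ, SSZ), SZ), add(SSSZ, Z)))
  step 4: S(add(add(S(add(Z, SSZ)), SZ), add(SSSZ, Z)))
  step 5: S(add(S(add(add(Z, SSZ), SZ)), add(SSSZ, Z)))
  step 6: S(S(add(add(add(Z, SSZ), SZ), add(SSSZ, Z))))
  step 7: S(S(add(add(SSZ, SZ), add(SSSZ, Z))))
  step 8: S(S(add(S(add(SZ, SZ)), add(SSSZ, Z))))
  step 9: S(S(S(add(add(SZ, SZ), add(SSSZ, Z)))))
  step 10: S(S(S(add(S(add(Z, SZ)), add(SSSZ, Z)))))
  step 11: S(S(S(S(add(add(Z, SZ), add(SSSZ, Z))))))
  step 12: S(S(S(S(add(SZ, add(SSSZ, Z))))))
  step 13: S(S(S(S(S(add(Z, add(SSSZ, Z)))))))
  step 14: S(S(S(S(S(add(SSSZ, Z))))))
  step 15: S(S(S(S(S(S(add(SSZ, Z)))))))
  step 16: S(S(S(S(S(S(S(add(SZ, Z))))))))
  step 17: S(S(S(S(S(S(S(S(add(Z, Z)))))))))
  step 18: S^8(Z)

Term B:
  start: add(add(add(Z, SSSZ), add(Z, Z)), add(mul(SZ, SSSZ), SSZ))
  step 1: add(add(SSSZ, add(Z, Z)), add(mul(SZ, SSSZ), SSZ))
  step 2: add(S(add(SSZ, add(Z, Z))), add(mul(SZ, SSSZ), SSZ))
  step 3: S(add(add(SSZ, add(Z, Z)), add(mul(SZ, SSSZ), SSZ)))
  step 4: S(add(S(add(SZ, add(Z, Z))), add(mul(SZ, SSSZ), SSZ)))
  step 5: S(S(add(add(SZ, add(Z, Z)), add(mul(SZ, SSSZ), SSZ))))
  step 6: S(S(add(S(add(Z, add(Z, Z))), add(mul(SZ, SSSZ), SSZ))))
  step 7: S(S(S(add(add(Z, add(Z, Z)), add(mul(SZ, SSSZ), SSZ)))))
  step 8: S(S(S(add(add(Z, Z), add(mul(SZ, SSSZ), SSZ)))))
  step 9: S(S(S(add(Z, add(mul(SZ, SSSZ), SSZ)))))
  step 10: S(S(S(add(mul(SZ, SSSZ), SSZ))))
  step 11: S(S(S(add(add(SSSZ, mul(Z, SSSZ)), SSZ))))
  step 12: S(S(S(add(S(add(SSZ, mul(Z, SSSZ))), SSZ))))
  step 13: S(S(S(S(add(add(SSZ, mul(Z, SSSZ)), SSZ)))))
  step 14: S(S(S(S(add(S(add(SZ, mul(Z, SSSZ))), SSZ)))))
  step 15: S(S(S(S(S(add(add(SZ, mul(Z, SSSZ)), SSZ))))))
  step 16: S(S(S(S(S(add(S(add(Z, mul(Z, SSSZ))), SSZ))))))
  step 17: S(S(S(S(S(S(add(add(Z, mul(Z, SSSZ)), SSZ)))))))
  step 18: S(S(S(S(S(S(add(mul(Z, SSSZ), SSZ)))))))
  step 19: S(S(S(S(S(S(add(Z, SSZ)))))))
  step 20: S^8(Z)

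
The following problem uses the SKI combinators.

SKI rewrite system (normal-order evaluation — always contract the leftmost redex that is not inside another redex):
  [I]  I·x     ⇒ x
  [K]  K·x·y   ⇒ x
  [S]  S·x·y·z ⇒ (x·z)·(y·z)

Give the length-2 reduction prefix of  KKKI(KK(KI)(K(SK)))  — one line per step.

Answer: after 2 steps: I

Derivation:
  start: KKKI(KK(KI)(K(SK)))
  step 1: KI(KK(KI)(K(SK)))
  step 2: I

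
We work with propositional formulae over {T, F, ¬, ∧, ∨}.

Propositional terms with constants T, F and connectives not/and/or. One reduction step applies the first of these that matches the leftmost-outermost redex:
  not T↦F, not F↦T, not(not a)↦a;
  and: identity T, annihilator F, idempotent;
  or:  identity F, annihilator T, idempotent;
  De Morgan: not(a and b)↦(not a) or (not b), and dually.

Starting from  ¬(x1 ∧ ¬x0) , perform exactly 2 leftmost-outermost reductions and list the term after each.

  start: ¬(x1 ∧ ¬x0)
  →1  ¬x1 ∨ ¬¬x0
  →2  ¬x1 ∨ x0

Answer: after 2 steps: ¬x1 ∨ x0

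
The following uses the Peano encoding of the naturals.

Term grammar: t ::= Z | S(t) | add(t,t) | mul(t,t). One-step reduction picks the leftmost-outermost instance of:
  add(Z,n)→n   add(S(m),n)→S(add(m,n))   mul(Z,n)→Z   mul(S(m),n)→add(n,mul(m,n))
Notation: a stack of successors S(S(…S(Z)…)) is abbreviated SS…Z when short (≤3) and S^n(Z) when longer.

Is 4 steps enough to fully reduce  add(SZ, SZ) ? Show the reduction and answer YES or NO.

  start: add(SZ, SZ)
  [1] S(add(Z, SZ))
  [2] SSZ

Answer: YES — reaches normal form SSZ in 2 ≤ 4 steps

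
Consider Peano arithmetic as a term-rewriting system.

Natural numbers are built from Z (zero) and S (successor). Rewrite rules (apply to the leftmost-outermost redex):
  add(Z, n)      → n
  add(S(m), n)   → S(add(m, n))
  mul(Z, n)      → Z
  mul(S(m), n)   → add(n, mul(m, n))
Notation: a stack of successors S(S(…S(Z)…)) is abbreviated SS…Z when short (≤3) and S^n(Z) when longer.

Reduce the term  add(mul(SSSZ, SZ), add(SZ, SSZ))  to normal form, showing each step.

  start: add(mul(SSSZ, SZ), add(SZ, SSZ))
  [1] add(add(SZ, mul(SSZ, SZ)), add(SZ, SSZ))
  [2] add(S(add(Z, mul(SSZ, SZ))), add(SZ, SSZ))
  [3] S(add(add(Z, mul(SSZ, SZ)), add(SZ, SSZ)))
  [4] S(add(mul(SSZ, SZ), add(SZ, SSZ)))
  [5] S(add(add(SZ, mul(SZ, SZ)), add(SZ, SSZ)))
  [6] S(add(S(add(Z, mul(SZ, SZ))), add(SZ, SSZ)))
  [7] S(S(add(add(Z, mul(SZ, SZ)), add(SZ, SSZ))))
  [8] S(S(add(mul(SZ, SZ), add(SZ, SSZ))))
  [9] S(S(add(add(SZ, mul(Z, SZ)), add(SZ, SSZ))))
  [10] S(S(add(S(add(Z, mul(Z, SZ))), add(SZ, SSZ))))
  [11] S(S(S(add(add(Z, mul(Z, SZ)), add(SZ, SSZ)))))
  [12] S(S(S(add(mul(Z, SZ), add(SZ, SSZ)))))
  [13] S(S(S(add(Z, add(SZ, SSZ)))))
  [14] S(S(S(add(SZ, SSZ))))
  [15] S(S(S(S(add(Z, SSZ)))))
  [16] S^6(Z)

Answer: normal form = S^6(Z)  (in 16 steps)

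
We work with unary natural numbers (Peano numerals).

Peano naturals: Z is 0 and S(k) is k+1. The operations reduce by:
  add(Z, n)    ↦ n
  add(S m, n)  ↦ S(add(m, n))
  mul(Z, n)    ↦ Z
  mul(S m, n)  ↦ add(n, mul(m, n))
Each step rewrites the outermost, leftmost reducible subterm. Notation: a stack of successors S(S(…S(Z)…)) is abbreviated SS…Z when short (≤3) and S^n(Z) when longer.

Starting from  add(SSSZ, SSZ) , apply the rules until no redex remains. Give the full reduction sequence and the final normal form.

  start: add(SSSZ, SSZ)
  step 1: S(add(SSZ, SSZ))
  step 2: S(S(add(SZ, SSZ)))
  step 3: S(S(S(add(Z, SSZ))))
  step 4: S^5(Z)

Answer: normal form = S^5(Z)  (in 4 steps)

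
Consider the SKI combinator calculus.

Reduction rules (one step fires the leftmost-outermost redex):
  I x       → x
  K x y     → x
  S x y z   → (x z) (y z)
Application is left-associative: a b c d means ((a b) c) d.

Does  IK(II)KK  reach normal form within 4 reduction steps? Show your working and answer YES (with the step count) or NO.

Answer: YES — reaches normal form K in 4 ≤ 4 steps

Working:
  start: IK(II)KK
  [1] K(II)KK
  [2] IIK
  [3] IK
  [4] K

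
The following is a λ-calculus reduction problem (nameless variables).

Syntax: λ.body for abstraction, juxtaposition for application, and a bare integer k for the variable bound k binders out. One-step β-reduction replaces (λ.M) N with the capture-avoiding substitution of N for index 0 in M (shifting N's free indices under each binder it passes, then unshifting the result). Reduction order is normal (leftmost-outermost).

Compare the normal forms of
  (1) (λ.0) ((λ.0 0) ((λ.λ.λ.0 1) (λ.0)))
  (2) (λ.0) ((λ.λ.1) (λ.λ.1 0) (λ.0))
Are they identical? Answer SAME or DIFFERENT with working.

Answer: DIFFERENT — A ⇓ λ.0 (λ.λ.0 1), B ⇓ λ.λ.1 0

Reduction:
Term A:
  start: (λ.0) ((λ.0 0) ((λ.λ.λ.0 1) (λ.0)))
  →1  (λ.0 0) ((λ.λ.λ.0 1) (λ.0))
  →2  (λ.λ.λ.0 1) (λ.0) ((λ.λ.λ.0 1) (λ.0))
  →3  (λ.λ.0 1) ((λ.λ.λ.0 1) (λ.0))
  →4  λ.0 ((λ.λ.λ.0 1) (λ.0))
  →5  λ.0 (λ.λ.0 1)

Term B:
  start: (λ.0) ((λ.λ.1) (λ.λ.1 0) (λ.0))
  →1  (λ.λ.1) (λ.λ.1 0) (λ.0)
  →2  (λ.λ.λ.1 0) (λ.0)
  →3  λ.λ.1 0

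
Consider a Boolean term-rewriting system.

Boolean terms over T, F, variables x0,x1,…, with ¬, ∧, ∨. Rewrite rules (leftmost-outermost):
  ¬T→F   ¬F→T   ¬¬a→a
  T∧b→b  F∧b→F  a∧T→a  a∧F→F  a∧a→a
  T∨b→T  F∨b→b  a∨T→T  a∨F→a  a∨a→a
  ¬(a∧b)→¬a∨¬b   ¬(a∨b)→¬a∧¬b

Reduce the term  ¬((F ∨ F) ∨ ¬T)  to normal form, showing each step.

Answer: normal form = T  (in 6 steps)

Working:
  start: ¬((F ∨ F) ∨ ¬T)
  step 1: ¬(F ∨ F) ∧ ¬¬T
  step 2: (¬F ∧ ¬F) ∧ ¬¬T
  step 3: ¬F ∧ ¬¬T
  step 4: T ∧ ¬¬T
  step 5: ¬¬T
  step 6: T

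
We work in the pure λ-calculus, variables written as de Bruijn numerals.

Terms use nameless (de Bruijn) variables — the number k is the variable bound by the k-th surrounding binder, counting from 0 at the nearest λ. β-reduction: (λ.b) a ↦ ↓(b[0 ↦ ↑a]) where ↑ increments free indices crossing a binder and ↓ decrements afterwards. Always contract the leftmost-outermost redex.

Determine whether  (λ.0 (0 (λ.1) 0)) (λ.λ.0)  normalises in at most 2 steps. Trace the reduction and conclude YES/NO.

  start: (λ.0 (0 (λ.1) 0)) (λ.λ.0)
  [1] (λ.λ.0) ((λ.λ.0) (λ.λ.λ.0) (λ.λ.0))
  [2] λ.0

Answer: YES — reaches normal form λ.0 in 2 ≤ 2 steps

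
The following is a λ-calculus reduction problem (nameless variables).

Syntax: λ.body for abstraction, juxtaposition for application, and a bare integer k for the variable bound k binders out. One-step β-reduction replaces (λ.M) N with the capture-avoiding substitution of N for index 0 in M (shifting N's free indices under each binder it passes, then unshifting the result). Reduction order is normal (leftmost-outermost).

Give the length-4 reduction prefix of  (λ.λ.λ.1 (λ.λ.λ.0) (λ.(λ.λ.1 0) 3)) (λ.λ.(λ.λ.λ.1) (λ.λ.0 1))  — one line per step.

  start: (λ.λ.λ.1 (λ.λ.λ.0) (λ.(λ.λ.1 0) 3)) (λ.λ.(λ.λ.λ.1) (λ.λ.0 1))
  →1  λ.λ.1 (λ.λ.λ.0) (λ.(λ.λ.1 0) (λ.λ.(λ.λ.λ.1) (λ.λ.0 1)))
  →2  λ.λ.1 (λ.λ.λ.0) (λ.λ.(λ.λ.(λ.λ.λ.1) (λ.λ.0 1)) 0)
  →3  λ.λ.1 (λ.λ.λ.0) (λ.λ.λ.(λ.λ.λ.1) (λ.λ.0 1))
  →4  λ.λ.1 (λ.λ.λ.0) (λ.λ.λ.λ.λ.1)

Answer: after 4 steps: λ.λ.1 (λ.λ.λ.0) (λ.λ.λ.λ.λ.1)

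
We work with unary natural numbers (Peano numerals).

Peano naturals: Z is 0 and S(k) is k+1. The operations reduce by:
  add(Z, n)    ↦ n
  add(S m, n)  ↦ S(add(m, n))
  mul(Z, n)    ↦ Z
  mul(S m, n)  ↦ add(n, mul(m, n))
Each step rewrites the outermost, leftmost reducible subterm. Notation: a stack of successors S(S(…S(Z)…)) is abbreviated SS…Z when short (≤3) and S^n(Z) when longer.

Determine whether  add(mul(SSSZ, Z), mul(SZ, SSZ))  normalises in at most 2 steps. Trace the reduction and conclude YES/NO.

Answer: NO — after 2 steps the term is add(mul(SSZ, Z), mul(SZ, SSZ)), not yet normal

Reduction:
  start: add(mul(SSSZ, Z), mul(SZ, SSZ))
  [1] add(add(Z, mul(SSZ, Z)), mul(SZ, SSZ))
  [2] add(mul(SSZ, Z), mul(SZ, SSZ))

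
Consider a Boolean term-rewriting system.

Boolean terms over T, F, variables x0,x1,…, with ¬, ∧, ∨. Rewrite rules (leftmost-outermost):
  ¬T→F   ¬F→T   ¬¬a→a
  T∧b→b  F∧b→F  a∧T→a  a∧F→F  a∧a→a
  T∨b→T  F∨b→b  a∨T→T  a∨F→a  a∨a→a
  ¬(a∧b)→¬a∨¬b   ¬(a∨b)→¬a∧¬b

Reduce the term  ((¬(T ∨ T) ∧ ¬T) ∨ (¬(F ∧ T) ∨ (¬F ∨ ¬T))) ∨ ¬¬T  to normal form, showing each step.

Answer: normal form = T  (in 10 steps)

Reduction:
  start: ((¬(T ∨ T) ∧ ¬T) ∨ (¬(F ∧ T) ∨ (¬F ∨ ¬T))) ∨ ¬¬T
  [1] (((¬T ∧ ¬T) ∧ ¬T) ∨ (¬(F ∧ T) ∨ (¬F ∨ ¬T))) ∨ ¬¬T
  [2] ((¬T ∧ ¬T) ∨ (¬(F ∧ T) ∨ (¬F ∨ ¬T))) ∨ ¬¬T
  [3] (¬T ∨ (¬(F ∧ T) ∨ (¬F ∨ ¬T))) ∨ ¬¬T
  [4] (F ∨ (¬(F ∧ T) ∨ (¬F ∨ ¬T))) ∨ ¬¬T
  [5] (¬(F ∧ T) ∨ (¬F ∨ ¬T)) ∨ ¬¬T
  [6] ((¬F ∨ ¬T) ∨ (¬F ∨ ¬T)) ∨ ¬¬T
  [7] (¬F ∨ ¬T) ∨ ¬¬T
  [8] (T ∨ ¬T) ∨ ¬¬T
  [9] T ∨ ¬¬T
  [10] T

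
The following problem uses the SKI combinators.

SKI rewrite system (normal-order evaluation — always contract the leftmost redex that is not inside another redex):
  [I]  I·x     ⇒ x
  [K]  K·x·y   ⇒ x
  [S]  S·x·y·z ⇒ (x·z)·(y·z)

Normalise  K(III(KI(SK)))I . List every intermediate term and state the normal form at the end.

Answer: normal form = I  (in 5 steps)

Reduction:
  start: K(III(KI(SK)))I
  →1  III(KI(SK))
  →2  II(KI(SK))
  →3  I(KI(SK))
  →4  KI(SK)
  →5  I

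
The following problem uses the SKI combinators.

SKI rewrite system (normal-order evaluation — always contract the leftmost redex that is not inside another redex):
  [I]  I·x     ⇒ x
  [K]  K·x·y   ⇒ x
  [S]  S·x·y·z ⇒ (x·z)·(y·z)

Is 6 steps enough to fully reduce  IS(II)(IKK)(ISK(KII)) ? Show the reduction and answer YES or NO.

  start: IS(II)(IKK)(ISK(KII))
  →1  S(II)(IKK)(ISK(KII))
  →2  II(ISK(KII))(IKK(ISK(KII)))
  →3  I(ISK(KII))(IKK(ISK(KII)))
  →4  ISK(KII)(IKK(ISK(KII)))
  →5  SK(KII)(IKK(ISK(KII)))
  →6  K(IKK(ISK(KII)))(KII(IKK(ISK(KII))))

Answer: NO — after 6 steps the term is K(IKK(ISK(KII)))(KII(IKK(ISK(KII)))), not yet normal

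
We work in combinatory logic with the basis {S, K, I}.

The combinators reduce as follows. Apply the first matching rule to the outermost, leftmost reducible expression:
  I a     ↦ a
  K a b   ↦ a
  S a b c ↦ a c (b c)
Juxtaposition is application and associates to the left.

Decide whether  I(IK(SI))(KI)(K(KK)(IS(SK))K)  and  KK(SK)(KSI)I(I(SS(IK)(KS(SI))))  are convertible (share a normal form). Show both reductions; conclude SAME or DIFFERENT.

Term A:
  start: I(IK(SI))(KI)(K(KK)(IS(SK))K)
  step 1: IK(SI)(KI)(K(KK)(IS(SK))K)
  step 2: K(SI)(KI)(K(KK)(IS(SK))K)
  step 3: SI(K(KK)(IS(SK))K)
  step 4: SI(KKK)
  step 5: SIK

Term B:
  start: KK(SK)(KSI)I(I(SS(IK)(KS(SI))))
  step 1: K(KSI)I(I(SS(IK)(KS(SI))))
  step 2: KSI(I(SS(IK)(KS(SI))))
  step 3: S(I(SS(IK)(KS(SI))))
  step 4: S(SS(IK)(KS(SI)))
  step 5: S(S(KS(SI))(IK(KS(SI))))
  step 6: S(SS(IK(KS(SI))))
  step 7: S(SS(K(KS(SI))))
  step 8: S(SS(KS))

Answer: DIFFERENT — A ⇓ SIK, B ⇓ S(SS(KS))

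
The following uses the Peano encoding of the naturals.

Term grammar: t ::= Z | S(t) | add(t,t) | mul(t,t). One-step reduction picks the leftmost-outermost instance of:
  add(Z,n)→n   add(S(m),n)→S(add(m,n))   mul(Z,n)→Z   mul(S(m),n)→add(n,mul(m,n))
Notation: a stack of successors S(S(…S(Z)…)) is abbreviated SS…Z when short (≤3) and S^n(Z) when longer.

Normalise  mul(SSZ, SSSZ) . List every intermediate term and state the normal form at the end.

  start: mul(SSZ, SSSZ)
  step 1: add(SSSZ, mul(SZ, SSSZ))
  step 2: S(add(SSZ, mul(SZ, SSSZ)))
  step 3: S(S(add(SZ, mul(SZ, SSSZ))))
  step 4: S(S(S(add(Z, mul(SZ, SSSZ)))))
  step 5: S(S(S(mul(SZ, SSSZ))))
  step 6: S(S(S(add(SSSZ, mul(Z, SSSZ)))))
  step 7: S(S(S(S(add(SSZ, mul(Z, SSSZ))))))
  step 8: S(S(S(S(S(add(SZ, mul(Z, SSSZ)))))))
  step 9: S(S(S(S(S(S(add(Z, mul(Z, SSSZ))))))))
  step 10: S(S(S(S(S(S(mul(Z, SSSZ)))))))
  step 11: S^6(Z)

Answer: normal form = S^6(Z)  (in 11 steps)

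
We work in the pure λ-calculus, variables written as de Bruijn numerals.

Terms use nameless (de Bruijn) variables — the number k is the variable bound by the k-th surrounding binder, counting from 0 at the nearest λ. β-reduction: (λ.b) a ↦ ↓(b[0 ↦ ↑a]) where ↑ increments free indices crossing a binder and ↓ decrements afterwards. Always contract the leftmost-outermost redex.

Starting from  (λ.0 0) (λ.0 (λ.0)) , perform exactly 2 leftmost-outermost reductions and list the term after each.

Answer: after 2 steps: (λ.0 (λ.0)) (λ.0)

Reduction:
  start: (λ.0 0) (λ.0 (λ.0))
  →1  (λ.0 (λ.0)) (λ.0 (λ.0))
  →2  (λ.0 (λ.0)) (λ.0)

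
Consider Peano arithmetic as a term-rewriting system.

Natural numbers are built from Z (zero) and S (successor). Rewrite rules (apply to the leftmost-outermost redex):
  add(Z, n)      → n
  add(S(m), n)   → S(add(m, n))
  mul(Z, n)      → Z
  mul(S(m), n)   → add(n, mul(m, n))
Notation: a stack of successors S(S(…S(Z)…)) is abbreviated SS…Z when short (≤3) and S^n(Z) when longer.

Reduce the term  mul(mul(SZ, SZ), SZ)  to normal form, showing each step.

Answer: normal form = SZ  (in 8 steps)

Derivation:
  start: mul(mul(SZ, SZ), SZ)
  step 1: mul(add(SZ, mul(Z, SZ)), SZ)
  step 2: mul(S(add(Z, mul(Z, SZ))), SZ)
  step 3: add(SZ, mul(add(Z, mul(Z, SZ)), SZ))
  step 4: S(add(Z, mul(add(Z, mul(Z, SZ)), SZ)))
  step 5: S(mul(add(Z, mul(Z, SZ)), SZ))
  step 6: S(mul(mul(Z, SZ), SZ))
  step 7: S(mul(Z, SZ))
  step 8: SZ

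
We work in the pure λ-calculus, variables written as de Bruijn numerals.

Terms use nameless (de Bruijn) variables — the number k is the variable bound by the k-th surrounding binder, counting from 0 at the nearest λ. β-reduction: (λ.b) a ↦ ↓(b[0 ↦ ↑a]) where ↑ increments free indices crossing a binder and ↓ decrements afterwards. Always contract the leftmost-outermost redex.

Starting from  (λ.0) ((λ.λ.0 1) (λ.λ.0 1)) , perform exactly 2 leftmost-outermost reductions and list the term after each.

  start: (λ.0) ((λ.λ.0 1) (λ.λ.0 1))
  step 1: (λ.λ.0 1) (λ.λ.0 1)
  step 2: λ.0 (λ.λ.0 1)

Answer: after 2 steps: λ.0 (λ.λ.0 1)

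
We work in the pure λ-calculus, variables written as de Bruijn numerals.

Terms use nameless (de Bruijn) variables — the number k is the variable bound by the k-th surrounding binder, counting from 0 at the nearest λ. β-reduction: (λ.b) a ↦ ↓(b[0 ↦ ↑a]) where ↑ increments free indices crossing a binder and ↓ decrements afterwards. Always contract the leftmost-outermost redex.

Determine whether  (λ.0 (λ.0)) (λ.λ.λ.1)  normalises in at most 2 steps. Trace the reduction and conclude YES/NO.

  start: (λ.0 (λ.0)) (λ.λ.λ.1)
  →1  (λ.λ.λ.1) (λ.0)
  →2  λ.λ.1

Answer: YES — reaches normal form λ.λ.1 in 2 ≤ 2 steps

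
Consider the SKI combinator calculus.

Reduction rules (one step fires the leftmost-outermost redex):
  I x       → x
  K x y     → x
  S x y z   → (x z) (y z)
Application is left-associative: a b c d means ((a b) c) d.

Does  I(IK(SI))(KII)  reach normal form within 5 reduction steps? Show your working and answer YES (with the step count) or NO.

  start: I(IK(SI))(KII)
  →1  IK(SI)(KII)
  →2  K(SI)(KII)
  →3  SI

Answer: YES — reaches normal form SI in 3 ≤ 5 steps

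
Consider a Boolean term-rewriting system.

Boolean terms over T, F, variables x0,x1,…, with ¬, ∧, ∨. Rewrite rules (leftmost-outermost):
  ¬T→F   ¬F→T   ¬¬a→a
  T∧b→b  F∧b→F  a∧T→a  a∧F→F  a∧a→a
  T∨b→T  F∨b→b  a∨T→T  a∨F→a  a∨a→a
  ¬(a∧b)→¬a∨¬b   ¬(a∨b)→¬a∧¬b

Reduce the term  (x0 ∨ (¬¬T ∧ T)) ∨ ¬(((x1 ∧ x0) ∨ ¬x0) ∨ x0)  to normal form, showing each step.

Answer: normal form = T  (in 4 steps)

Derivation:
  start: (x0 ∨ (¬¬T ∧ T)) ∨ ¬(((x1 ∧ x0) ∨ ¬x0) ∨ x0)
  [1] (x0 ∨ ¬¬T) ∨ ¬(((x1 ∧ x0) ∨ ¬x0) ∨ x0)
  [2] (x0 ∨ T) ∨ ¬(((x1 ∧ x0) ∨ ¬x0) ∨ x0)
  [3] T ∨ ¬(((x1 ∧ x0) ∨ ¬x0) ∨ x0)
  [4] T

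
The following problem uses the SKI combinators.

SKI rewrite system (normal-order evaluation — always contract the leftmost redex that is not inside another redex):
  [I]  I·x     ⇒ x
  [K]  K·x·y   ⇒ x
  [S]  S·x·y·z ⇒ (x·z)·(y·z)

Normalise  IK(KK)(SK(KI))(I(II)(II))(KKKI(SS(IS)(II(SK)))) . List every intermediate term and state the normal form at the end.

  start: IK(KK)(SK(KI))(I(II)(II))(KKKI(SS(IS)(II(SK))))
  →1  K(KK)(SK(KI))(I(II)(II))(KKKI(SS(IS)(II(SK))))
  →2  KK(I(II)(II))(KKKI(SS(IS)(II(SK))))
  →3  K(KKKI(SS(IS)(II(SK))))
  →4  K(KI(SS(IS)(II(SK))))
  →5  KI

Answer: normal form = KI  (in 5 steps)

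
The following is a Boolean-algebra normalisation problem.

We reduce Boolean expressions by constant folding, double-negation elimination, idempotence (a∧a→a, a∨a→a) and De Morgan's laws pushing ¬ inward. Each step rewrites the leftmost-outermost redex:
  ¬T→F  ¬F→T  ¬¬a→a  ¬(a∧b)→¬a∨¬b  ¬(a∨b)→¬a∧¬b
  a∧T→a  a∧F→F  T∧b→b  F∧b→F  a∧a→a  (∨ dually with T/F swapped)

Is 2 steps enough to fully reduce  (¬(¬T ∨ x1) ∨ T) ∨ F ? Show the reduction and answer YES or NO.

Answer: YES — reaches normal form T in 2 ≤ 2 steps

Reduction:
  start: (¬(¬T ∨ x1) ∨ T) ∨ F
  [1] ¬(¬T ∨ x1) ∨ T
  [2] T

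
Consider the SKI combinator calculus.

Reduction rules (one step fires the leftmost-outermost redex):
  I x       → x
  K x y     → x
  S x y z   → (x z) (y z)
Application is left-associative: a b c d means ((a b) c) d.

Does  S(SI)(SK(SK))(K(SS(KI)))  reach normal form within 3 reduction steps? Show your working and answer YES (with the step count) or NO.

  start: S(SI)(SK(SK))(K(SS(KI)))
  [1] SI(K(SS(KI)))(SK(SK)(K(SS(KI))))
  [2] I(SK(SK)(K(SS(KI))))(K(SS(KI))(SK(SK)(K(SS(KI)))))
  [3] SK(SK)(K(SS(KI)))(K(SS(KI))(SK(SK)(K(SS(KI)))))

Answer: NO — after 3 steps the term is SK(SK)(K(SS(KI)))(K(SS(KI))(SK(SK)(K(SS(KI))))), not yet normal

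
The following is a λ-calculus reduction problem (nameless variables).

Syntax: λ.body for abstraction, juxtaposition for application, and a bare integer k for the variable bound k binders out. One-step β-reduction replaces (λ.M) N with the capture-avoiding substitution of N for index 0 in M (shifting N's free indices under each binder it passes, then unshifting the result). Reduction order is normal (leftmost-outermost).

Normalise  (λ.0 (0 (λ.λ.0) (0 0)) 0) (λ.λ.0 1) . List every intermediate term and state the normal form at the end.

Answer: normal form = λ.0 (λ.0)  (in 9 steps)

Working:
  start: (λ.0 (0 (λ.λ.0) (0 0)) 0) (λ.λ.0 1)
  [1] (λ.λ.0 1) ((λ.λ.0 1) (λ.λ.0) ((λ.λ.0 1) (λ.λ.0 1))) (λ.λ.0 1)
  [2] (λ.0 ((λ.λ.0 1) (λ.λ.0) ((λ.λ.0 1) (λ.λ.0 1)))) (λ.λ.0 1)
  [3] (λ.λ.0 1) ((λ.λ.0 1) (λ.λ.0) ((λ.λ.0 1) (λ.λ.0 1)))
  [4] λ.0 ((λ.λ.0 1) (λ.λ.0) ((λ.λ.0 1) (λ.λ.0 1)))
  [5] λ.0 ((λ.0 (λ.λ.0)) ((λ.λ.0 1) (λ.λ.0 1)))
  [6] λ.0 ((λ.λ.0 1) (λ.λ.0 1) (λ.λ.0))
  [7] λ.0 ((λ.0 (λ.λ.0 1)) (λ.λ.0))
  [8] λ.0 ((λ.λ.0) (λ.λ.0 1))
  [9] λ.0 (λ.0)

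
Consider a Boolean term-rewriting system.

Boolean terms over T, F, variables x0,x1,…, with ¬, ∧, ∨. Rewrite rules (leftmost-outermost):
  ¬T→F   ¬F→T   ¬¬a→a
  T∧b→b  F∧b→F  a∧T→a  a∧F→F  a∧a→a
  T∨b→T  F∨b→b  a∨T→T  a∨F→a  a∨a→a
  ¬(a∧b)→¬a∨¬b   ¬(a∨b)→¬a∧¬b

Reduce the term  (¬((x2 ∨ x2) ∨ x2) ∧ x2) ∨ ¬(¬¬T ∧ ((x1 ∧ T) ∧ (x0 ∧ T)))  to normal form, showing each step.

  start: (¬((x2 ∨ x2) ∨ x2) ∧ x2) ∨ ¬(¬¬T ∧ ((x1 ∧ T) ∧ (x0 ∧ T)))
  →1  ((¬(x2 ∨ x2) ∧ ¬x2) ∧ x2) ∨ ¬(¬¬T ∧ ((x1 ∧ T) ∧ (x0 ∧ T)))
  →2  (((¬x2 ∧ ¬x2) ∧ ¬x2) ∧ x2) ∨ ¬(¬¬T ∧ ((x1 ∧ T) ∧ (x0 ∧ T)))
  →3  ((¬x2 ∧ ¬x2) ∧ x2) ∨ ¬(¬¬T ∧ ((x1 ∧ T) ∧ (x0 ∧ T)))
  →4  (¬x2 ∧ x2) ∨ ¬(¬¬T ∧ ((x1 ∧ T) ∧ (x0 ∧ T)))
  →5  (¬x2 ∧ x2) ∨ (¬¬¬T ∨ ¬((x1 ∧ T) ∧ (x0 ∧ T)))
  →6  (¬x2 ∧ x2) ∨ (¬T ∨ ¬((x1 ∧ T) ∧ (x0 ∧ T)))
  →7  (¬x2 ∧ x2) ∨ (F ∨ ¬((x1 ∧ T) ∧ (x0 ∧ T)))
  →8  (¬x2 ∧ x2) ∨ ¬((x1 ∧ T) ∧ (x0 ∧ T))
  →9  (¬x2 ∧ x2) ∨ (¬(x1 ∧ T) ∨ ¬(x0 ∧ T))
  →10  (¬x2 ∧ x2) ∨ ((¬x1 ∨ ¬T) ∨ ¬(x0 ∧ T))
  →11  (¬x2 ∧ x2) ∨ ((¬x1 ∨ F) ∨ ¬(x0 ∧ T))
  →12  (¬x2 ∧ x2) ∨ (¬x1 ∨ ¬(x0 ∧ T))
  →13  (¬x2 ∧ x2) ∨ (¬x1 ∨ (¬x0 ∨ ¬T))
  →14  (¬x2 ∧ x2) ∨ (¬x1 ∨ (¬x0 ∨ F))
  →15  (¬x2 ∧ x2) ∨ (¬x1 ∨ ¬x0)

Answer: normal form = (¬x2 ∧ x2) ∨ (¬x1 ∨ ¬x0)  (in 15 steps)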